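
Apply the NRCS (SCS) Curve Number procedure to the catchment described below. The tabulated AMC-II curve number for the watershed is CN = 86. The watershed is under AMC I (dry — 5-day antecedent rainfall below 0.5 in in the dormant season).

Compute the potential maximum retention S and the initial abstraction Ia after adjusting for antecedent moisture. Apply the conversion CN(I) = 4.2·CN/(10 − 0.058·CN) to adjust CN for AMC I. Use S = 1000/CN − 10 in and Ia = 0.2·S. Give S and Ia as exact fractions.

Adjust CN=86 to AMC I: 4.2·86/(10 − 0.058·86) → (1806/5) ÷ (1253/250) = 12900/179 ≈ 72.067
S = 1000/(12900/179) − 10 = 500/129 in ≈ 3.876 in
Initial abstraction Ia = S/5 = (500/129)/5 = 100/129 ≈ 0.775 in

S = 500/129 in ≈ 3.876 in; Ia = 100/129 in ≈ 0.775 in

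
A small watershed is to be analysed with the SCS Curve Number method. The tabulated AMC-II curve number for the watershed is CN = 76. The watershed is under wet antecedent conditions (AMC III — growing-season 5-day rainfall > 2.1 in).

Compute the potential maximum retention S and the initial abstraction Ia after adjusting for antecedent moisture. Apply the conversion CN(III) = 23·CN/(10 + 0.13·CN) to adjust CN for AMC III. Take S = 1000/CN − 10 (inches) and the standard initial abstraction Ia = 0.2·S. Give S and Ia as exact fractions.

Wet (AMC III): CN(III) = 23·76/(10 + 0.13·76) = 1748/(497/25) = 43700/497 ≈ 87.928
Max retention: S = 1000/(43700/497) − 10 = 600/437 in (≈ 1.373 in)
Ia = 0.2S: 0.2·1.373 = 0.275 in (exactly 120/437)

S = 600/437 in ≈ 1.373 in; Ia = 120/437 in ≈ 0.275 in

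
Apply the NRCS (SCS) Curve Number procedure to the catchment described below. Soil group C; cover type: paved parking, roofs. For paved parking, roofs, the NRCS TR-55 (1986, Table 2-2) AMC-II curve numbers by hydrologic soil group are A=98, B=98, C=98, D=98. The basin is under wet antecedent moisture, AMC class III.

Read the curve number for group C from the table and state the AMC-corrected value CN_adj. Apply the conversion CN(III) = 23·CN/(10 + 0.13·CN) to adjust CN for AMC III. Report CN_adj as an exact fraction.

CN_adj = 112700/1137 ≈ 99.120

NRCS table: paved parking, roofs, soil group C → CN(II) = 98
Adjust CN=98 to AMC III: 23·98/(10 + 0.13·98) → 2254 ÷ (1137/50) = 112700/1137 ≈ 99.120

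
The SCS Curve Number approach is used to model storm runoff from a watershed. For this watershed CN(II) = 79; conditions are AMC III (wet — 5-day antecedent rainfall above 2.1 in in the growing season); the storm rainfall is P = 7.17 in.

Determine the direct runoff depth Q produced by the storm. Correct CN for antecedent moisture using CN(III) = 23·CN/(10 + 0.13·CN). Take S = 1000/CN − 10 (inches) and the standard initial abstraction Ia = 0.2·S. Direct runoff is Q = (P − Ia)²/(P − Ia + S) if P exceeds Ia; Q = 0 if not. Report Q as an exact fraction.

Q = 176620989169/29693595700 in ≈ 5.948 in

Adjust CN=79 to AMC III: 23·79/(10 + 0.13·79) → 1817 ÷ (2027/100) = 181700/2027 ≈ 89.640
Max retention: S = 1000/(181700/2027) − 10 = 2100/1817 in (≈ 1.156 in)
Ia = 0.2S: 0.2·1.156 = 0.231 in (exactly 420/1817)
Since P=7.170 > Ia=0.231: effective rainfall P−Ia = 1260789/181700 in
Q: (1260789/181700)² ÷ (1470789/181700) = 176620989169/29693595700 in (≈ 5.948 in)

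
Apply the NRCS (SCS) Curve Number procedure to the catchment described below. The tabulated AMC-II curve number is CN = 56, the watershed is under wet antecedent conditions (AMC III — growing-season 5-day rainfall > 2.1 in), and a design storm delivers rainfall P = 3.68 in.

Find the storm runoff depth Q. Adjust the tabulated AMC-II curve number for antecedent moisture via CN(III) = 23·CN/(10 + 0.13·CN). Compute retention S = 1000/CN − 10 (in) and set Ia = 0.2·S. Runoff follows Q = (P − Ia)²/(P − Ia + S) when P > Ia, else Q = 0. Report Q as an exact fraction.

CN(III) from CN(II)=56: (23·56)/(10 + 0.13·56) = 4025/54 ≈ 74.537
S = 1000/(4025/54) − 10 = 550/161 in ≈ 3.416 in
Ia = 0.2·(550/161) = 110/161 in ≈ 0.683 in
P − Ia = 3.680 − 0.683 = 12062/4025 ≈ 2.997 in (> 0, runoff occurs)
Runoff Q = (P−Ia)²/(P−Ia+S) = (2.997)²/(2.997+3.416) = 36372961/25973325 ≈ 1.400 in

Q = 36372961/25973325 in ≈ 1.400 in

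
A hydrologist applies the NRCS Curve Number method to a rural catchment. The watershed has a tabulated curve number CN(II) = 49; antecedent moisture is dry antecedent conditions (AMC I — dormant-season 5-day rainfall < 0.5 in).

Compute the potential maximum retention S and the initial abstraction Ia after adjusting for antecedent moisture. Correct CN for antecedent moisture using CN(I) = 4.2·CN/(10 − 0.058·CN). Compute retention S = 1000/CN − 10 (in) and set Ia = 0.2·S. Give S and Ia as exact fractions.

Dry (AMC I): CN(I) = 4.2·49/(10 − 0.058·49) = (1029/5)/(3579/500) = 34300/1193 ≈ 28.751
S = 1000/(34300/1193) − 10 = 8500/343 in ≈ 24.781 in
Initial abstraction Ia = S/5 = (8500/343)/5 = 1700/343 ≈ 4.956 in

S = 8500/343 in ≈ 24.781 in; Ia = 1700/343 in ≈ 4.956 in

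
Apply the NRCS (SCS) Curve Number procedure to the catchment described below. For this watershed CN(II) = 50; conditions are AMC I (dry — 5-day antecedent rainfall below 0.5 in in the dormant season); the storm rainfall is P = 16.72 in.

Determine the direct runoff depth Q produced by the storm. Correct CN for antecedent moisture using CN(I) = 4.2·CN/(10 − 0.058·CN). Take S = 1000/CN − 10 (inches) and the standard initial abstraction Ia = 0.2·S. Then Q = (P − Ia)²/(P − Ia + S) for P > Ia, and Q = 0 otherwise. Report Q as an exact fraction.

Q = 19706642/4929225 in ≈ 3.998 in

Adjust CN=50 to AMC I: 4.2·50/(10 − 0.058·50) → 210 ÷ (71/10) = 2100/71 ≈ 29.577
S = 1000/(2100/71) − 10 = 500/21 in ≈ 23.810 in
Initial abstraction Ia = S/5 = (500/21)/5 = 100/21 ≈ 4.762 in
P − Ia = 16.720 − 4.762 = 6278/525 ≈ 11.958 in (> 0, runoff occurs)
Runoff Q = (P−Ia)²/(P−Ia+S) = (11.958)²/(11.958+23.810) = 19706642/4929225 ≈ 3.998 in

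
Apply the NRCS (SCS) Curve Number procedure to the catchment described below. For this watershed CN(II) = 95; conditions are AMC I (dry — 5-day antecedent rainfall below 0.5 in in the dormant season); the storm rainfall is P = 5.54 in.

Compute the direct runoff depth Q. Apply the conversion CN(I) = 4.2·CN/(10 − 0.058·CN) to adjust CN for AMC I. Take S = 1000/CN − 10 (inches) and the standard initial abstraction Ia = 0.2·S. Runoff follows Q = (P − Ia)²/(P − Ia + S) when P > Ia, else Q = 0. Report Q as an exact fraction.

Q = 11135103529/2603933850 in ≈ 4.276 in

CN(I) from CN(II)=95: (4.2·95)/(10 − 0.058·95) = 39900/449 ≈ 88.864
Max retention: S = 1000/(39900/449) − 10 = 500/399 in (≈ 1.253 in)
Ia = 0.2S: 0.2·1.253 = 0.251 in (exactly 100/399)
Excess rainfall: 5.540 − 0.251 = 5.289 in; P > Ia so Q > 0
Q = (105523/19950)²/((105523/19950) + 500/399) = (11135103529/398002500)/(130523/19950) = 11135103529/2603933850 in ≈ 4.276 in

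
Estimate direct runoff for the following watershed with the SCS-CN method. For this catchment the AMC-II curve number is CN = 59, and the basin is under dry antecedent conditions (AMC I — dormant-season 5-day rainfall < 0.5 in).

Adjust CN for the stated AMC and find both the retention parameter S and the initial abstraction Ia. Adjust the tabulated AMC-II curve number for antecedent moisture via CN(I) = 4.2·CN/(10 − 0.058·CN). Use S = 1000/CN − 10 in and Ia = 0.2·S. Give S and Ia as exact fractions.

S = 20500/1239 in ≈ 16.546 in; Ia = 4100/1239 in ≈ 3.309 in

Dry (AMC I): CN(I) = 4.2·59/(10 − 0.058·59) = (1239/5)/(3289/500) = 123900/3289 ≈ 37.671
S = 1000/(123900/3289) − 10 = 20500/1239 in ≈ 16.546 in
Initial abstraction Ia = S/5 = (20500/1239)/5 = 4100/1239 ≈ 3.309 in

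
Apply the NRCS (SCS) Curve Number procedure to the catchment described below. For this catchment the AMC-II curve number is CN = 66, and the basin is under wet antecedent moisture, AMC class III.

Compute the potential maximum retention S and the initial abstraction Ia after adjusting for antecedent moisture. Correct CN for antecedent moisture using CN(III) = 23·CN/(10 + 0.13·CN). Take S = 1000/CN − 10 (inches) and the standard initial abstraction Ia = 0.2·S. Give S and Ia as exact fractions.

S = 1700/759 in ≈ 2.240 in; Ia = 340/759 in ≈ 0.448 in

Adjust CN=66 to AMC III: 23·66/(10 + 0.13·66) → 1518 ÷ (929/50) = 75900/929 ≈ 81.701
S = 1000/(75900/929) − 10 = 1700/759 in ≈ 2.240 in
Initial abstraction Ia = S/5 = (1700/759)/5 = 340/759 ≈ 0.448 in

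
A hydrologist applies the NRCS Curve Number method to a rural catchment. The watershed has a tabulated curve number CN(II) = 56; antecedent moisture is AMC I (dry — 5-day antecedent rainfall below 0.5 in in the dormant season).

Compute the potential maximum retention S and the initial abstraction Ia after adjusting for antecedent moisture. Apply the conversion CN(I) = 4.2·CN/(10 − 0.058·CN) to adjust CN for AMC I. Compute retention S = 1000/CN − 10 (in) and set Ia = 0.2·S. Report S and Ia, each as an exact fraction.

S = 2750/147 in ≈ 18.707 in; Ia = 550/147 in ≈ 3.741 in

CN(I) from CN(II)=56: (4.2·56)/(10 − 0.058·56) = 7350/211 ≈ 34.834
Max retention: S = 1000/(7350/211) − 10 = 2750/147 in (≈ 18.707 in)
Initial abstraction Ia = S/5 = (2750/147)/5 = 550/147 ≈ 3.741 in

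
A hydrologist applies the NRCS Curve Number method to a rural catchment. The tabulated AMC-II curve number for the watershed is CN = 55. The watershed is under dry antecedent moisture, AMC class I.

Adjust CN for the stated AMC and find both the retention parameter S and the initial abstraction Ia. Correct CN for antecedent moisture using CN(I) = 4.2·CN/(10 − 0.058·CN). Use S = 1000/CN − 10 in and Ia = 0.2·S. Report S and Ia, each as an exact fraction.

S = 1500/77 in ≈ 19.481 in; Ia = 300/77 in ≈ 3.896 in

Dry (AMC I): CN(I) = 4.2·55/(10 − 0.058·55) = 231/(681/100) = 7700/227 ≈ 33.921
S = 1000/(7700/227) − 10 = 1500/77 in ≈ 19.481 in
Ia = 0.2S: 0.2·19.481 = 3.896 in (exactly 300/77)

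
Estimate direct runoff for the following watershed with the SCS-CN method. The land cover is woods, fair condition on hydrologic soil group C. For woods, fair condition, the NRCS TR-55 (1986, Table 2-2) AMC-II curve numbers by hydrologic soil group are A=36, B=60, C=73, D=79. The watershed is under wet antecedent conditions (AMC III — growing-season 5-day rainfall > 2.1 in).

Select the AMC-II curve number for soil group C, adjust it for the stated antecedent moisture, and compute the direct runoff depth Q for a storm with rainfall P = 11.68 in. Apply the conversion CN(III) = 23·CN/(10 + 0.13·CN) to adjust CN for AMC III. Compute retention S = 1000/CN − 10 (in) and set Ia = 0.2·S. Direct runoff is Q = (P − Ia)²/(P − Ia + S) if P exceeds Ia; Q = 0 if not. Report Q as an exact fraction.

Q = 56826931456/5711412325 in ≈ 9.950 in

NRCS table: woods, fair condition, soil group C → CN(II) = 73
Wet (AMC III): CN(III) = 23·73/(10 + 0.13·73) = 1679/(1949/100) = 167900/1949 ≈ 86.147
Retention S: 1000/CN − 10 with CN=86.147 → S = 2700/1679 ≈ 1.608 in
Ia = 0.2S: 0.2·1.608 = 0.322 in (exactly 540/1679)
Excess rainfall: 11.680 − 0.322 = 11.358 in; P > Ia so Q > 0
Q: (476768/41975)² ÷ (544268/41975) = 56826931456/5711412325 in (≈ 9.950 in)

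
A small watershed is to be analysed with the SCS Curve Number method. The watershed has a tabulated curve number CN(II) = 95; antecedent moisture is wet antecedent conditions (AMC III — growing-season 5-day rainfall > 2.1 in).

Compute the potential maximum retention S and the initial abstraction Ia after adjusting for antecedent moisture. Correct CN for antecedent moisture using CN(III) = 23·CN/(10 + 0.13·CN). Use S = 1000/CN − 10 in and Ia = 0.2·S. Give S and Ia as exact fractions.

Wet (AMC III): CN(III) = 23·95/(10 + 0.13·95) = 2185/(447/20) = 43700/447 ≈ 97.763
Max retention: S = 1000/(43700/447) − 10 = 100/437 in (≈ 0.229 in)
Ia = 0.2·(100/437) = 20/437 in ≈ 0.046 in

S = 100/437 in ≈ 0.229 in; Ia = 20/437 in ≈ 0.046 in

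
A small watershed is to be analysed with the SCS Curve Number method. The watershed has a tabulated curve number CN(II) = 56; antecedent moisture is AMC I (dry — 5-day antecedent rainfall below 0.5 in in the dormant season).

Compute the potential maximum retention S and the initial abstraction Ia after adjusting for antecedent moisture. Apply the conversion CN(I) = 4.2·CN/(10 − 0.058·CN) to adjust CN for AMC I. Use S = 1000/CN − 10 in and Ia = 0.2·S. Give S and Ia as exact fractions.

CN(I) from CN(II)=56: (4.2·56)/(10 − 0.058·56) = 7350/211 ≈ 34.834
Retention S: 1000/CN − 10 with CN=34.834 → S = 2750/147 ≈ 18.707 in
Initial abstraction Ia = S/5 = (2750/147)/5 = 550/147 ≈ 3.741 in

S = 2750/147 in ≈ 18.707 in; Ia = 550/147 in ≈ 3.741 in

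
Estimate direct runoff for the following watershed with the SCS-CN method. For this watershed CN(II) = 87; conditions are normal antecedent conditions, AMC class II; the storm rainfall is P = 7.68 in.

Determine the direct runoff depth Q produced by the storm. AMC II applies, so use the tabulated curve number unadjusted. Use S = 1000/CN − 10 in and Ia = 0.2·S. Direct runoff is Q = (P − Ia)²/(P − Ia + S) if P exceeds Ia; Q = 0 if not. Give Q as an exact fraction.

Q = 64432729/10496550 in ≈ 6.138 in

AMC II — tabulated CN = 87 applies directly.
S = 1000/87 − 10 = 130/87 in ≈ 1.494 in
Ia = 0.2·(130/87) = 26/87 in ≈ 0.299 in
Excess rainfall: 7.680 − 0.299 = 7.381 in; P > Ia so Q > 0
Runoff Q = (P−Ia)²/(P−Ia+S) = (7.381)²/(7.381+1.494) = 64432729/10496550 ≈ 6.138 in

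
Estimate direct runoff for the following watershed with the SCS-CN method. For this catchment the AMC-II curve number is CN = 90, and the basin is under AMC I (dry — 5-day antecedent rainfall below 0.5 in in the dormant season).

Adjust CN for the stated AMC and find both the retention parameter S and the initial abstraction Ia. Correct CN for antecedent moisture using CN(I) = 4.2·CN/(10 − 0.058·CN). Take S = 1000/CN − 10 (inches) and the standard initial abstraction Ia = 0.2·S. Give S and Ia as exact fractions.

S = 500/189 in ≈ 2.646 in; Ia = 100/189 in ≈ 0.529 in

Dry (AMC I): CN(I) = 4.2·90/(10 − 0.058·90) = 378/(239/50) = 18900/239 ≈ 79.079
Max retention: S = 1000/(18900/239) − 10 = 500/189 in (≈ 2.646 in)
Ia = 0.2S: 0.2·2.646 = 0.529 in (exactly 100/189)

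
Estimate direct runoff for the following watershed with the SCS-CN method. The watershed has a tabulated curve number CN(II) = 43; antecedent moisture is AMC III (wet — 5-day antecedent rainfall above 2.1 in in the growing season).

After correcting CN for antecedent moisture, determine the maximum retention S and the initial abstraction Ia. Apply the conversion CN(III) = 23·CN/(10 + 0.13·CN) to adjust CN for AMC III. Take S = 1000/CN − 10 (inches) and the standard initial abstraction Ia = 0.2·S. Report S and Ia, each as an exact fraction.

Wet (AMC III): CN(III) = 23·43/(10 + 0.13·43) = 989/(1559/100) = 98900/1559 ≈ 63.438
Retention S: 1000/CN − 10 with CN=63.438 → S = 5700/989 ≈ 5.763 in
Initial abstraction Ia = S/5 = (5700/989)/5 = 1140/989 ≈ 1.153 in

S = 5700/989 in ≈ 5.763 in; Ia = 1140/989 in ≈ 1.153 in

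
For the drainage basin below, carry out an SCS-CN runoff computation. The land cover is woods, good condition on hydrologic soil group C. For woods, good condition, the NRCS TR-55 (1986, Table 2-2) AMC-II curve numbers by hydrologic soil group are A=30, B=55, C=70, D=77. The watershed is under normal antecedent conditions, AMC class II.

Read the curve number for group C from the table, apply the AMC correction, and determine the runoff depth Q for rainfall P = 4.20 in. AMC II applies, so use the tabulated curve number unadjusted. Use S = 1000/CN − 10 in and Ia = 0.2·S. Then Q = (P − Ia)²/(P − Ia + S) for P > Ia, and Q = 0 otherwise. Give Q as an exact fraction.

Q = 4563/3115 in ≈ 1.465 in

NRCS table: woods, good condition, soil group C → CN(II) = 70
Average conditions: CN = 70 (no AMC adjustment).
Max retention: S = 1000/70 − 10 = 30/7 in (≈ 4.286 in)
Ia = 0.2S: 0.2·4.286 = 0.857 in (exactly 6/7)
Excess rainfall: 4.200 − 0.857 = 3.343 in; P > Ia so Q > 0
Q = (117/35)²/((117/35) + 30/7) = (13689/1225)/(267/35) = 4563/3115 in ≈ 1.465 in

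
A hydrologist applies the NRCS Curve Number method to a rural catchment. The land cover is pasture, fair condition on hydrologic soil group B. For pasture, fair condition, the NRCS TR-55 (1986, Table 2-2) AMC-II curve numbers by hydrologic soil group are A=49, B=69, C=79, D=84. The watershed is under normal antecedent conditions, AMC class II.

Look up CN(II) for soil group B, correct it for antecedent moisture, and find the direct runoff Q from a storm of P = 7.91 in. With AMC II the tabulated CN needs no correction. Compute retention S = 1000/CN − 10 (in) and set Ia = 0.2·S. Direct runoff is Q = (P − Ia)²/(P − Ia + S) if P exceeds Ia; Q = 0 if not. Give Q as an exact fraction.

NRCS table: pasture, fair condition, soil group B → CN(II) = 69
AMC II — tabulated CN = 69 applies directly.
Max retention: S = 1000/69 − 10 = 310/69 in (≈ 4.493 in)
Ia = 0.2·(310/69) = 62/69 in ≈ 0.899 in
Excess rainfall: 7.910 − 0.899 = 7.011 in; P > Ia so Q > 0
Q: (48379/6900)² ÷ (79379/6900) = 2340527641/547715100 in (≈ 4.273 in)

Q = 2340527641/547715100 in ≈ 4.273 in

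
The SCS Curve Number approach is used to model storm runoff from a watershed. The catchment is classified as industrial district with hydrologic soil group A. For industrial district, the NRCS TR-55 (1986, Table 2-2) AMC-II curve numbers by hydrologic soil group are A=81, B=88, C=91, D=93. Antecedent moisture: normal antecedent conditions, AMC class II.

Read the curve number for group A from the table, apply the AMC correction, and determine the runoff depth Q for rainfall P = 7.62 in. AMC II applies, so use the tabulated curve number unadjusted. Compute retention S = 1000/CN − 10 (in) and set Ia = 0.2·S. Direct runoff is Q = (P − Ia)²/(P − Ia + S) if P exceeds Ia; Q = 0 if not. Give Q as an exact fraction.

NRCS table: industrial district, soil group A → CN(II) = 81
CN(II) = 81; AMC II needs no correction.
Max retention: S = 1000/81 − 10 = 190/81 in (≈ 2.346 in)
Ia = 0.2S: 0.2·2.346 = 0.469 in (exactly 38/81)
Excess rainfall: 7.620 − 0.469 = 7.151 in; P > Ia so Q > 0
Q: (28961/4050)² ÷ (38461/4050) = 838739521/155767050 in (≈ 5.385 in)

Q = 838739521/155767050 in ≈ 5.385 in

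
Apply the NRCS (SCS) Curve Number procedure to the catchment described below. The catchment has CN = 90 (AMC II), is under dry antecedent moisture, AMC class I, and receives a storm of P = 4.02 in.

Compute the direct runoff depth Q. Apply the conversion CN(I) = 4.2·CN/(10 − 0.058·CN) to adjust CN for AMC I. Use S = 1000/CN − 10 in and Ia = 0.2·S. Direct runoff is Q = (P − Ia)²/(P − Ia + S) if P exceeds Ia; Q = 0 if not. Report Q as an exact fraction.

Q = 1088274121/547996050 in ≈ 1.986 in

Dry (AMC I): CN(I) = 4.2·90/(10 − 0.058·90) = 378/(239/50) = 18900/239 ≈ 79.079
Retention S: 1000/CN − 10 with CN=79.079 → S = 500/189 ≈ 2.646 in
Ia = 0.2·(500/189) = 100/189 in ≈ 0.529 in
Excess rainfall: 4.020 − 0.529 = 3.491 in; P > Ia so Q > 0
Runoff Q = (P−Ia)²/(P−Ia+S) = (3.491)²/(3.491+2.646) = 1088274121/547996050 ≈ 1.986 in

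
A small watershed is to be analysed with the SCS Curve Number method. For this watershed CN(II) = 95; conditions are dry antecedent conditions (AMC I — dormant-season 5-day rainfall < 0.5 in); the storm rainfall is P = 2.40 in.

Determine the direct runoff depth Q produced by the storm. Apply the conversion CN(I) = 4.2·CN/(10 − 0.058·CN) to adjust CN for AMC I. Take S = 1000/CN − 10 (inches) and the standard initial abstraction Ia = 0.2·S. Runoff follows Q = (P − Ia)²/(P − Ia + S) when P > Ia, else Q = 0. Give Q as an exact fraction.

CN(I) from CN(II)=95: (4.2·95)/(10 − 0.058·95) = 39900/449 ≈ 88.864
Retention S: 1000/CN − 10 with CN=88.864 → S = 500/399 ≈ 1.253 in
Ia = 0.2·(500/399) = 100/399 in ≈ 0.251 in
Excess rainfall: 2.400 − 0.251 = 2.149 in; P > Ia so Q > 0
Q = (4288/1995)²/((4288/1995) + 500/399) = (18386944/3980025)/(6788/1995) = 4596736/3385515 in ≈ 1.358 in

Q = 4596736/3385515 in ≈ 1.358 in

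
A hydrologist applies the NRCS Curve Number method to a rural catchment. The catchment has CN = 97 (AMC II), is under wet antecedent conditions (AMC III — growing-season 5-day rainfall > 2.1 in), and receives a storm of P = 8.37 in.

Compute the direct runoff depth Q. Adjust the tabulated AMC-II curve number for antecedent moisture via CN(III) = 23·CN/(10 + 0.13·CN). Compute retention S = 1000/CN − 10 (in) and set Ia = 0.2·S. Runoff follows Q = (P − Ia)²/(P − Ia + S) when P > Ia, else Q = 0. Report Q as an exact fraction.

Adjust CN=97 to AMC III: 23·97/(10 + 0.13·97) → 2231 ÷ (2261/100) = 223100/2261 ≈ 98.673
S = 1000/(223100/2261) − 10 = 300/2231 in ≈ 0.134 in
Ia = 0.2·(300/2231) = 60/2231 in ≈ 0.027 in
Excess rainfall: 8.370 − 0.027 = 8.343 in; P > Ia so Q > 0
Runoff Q = (P−Ia)²/(P−Ia+S) = (8.343)²/(8.343+0.134) = 1154870884803/140653171900 ≈ 8.211 in

Q = 1154870884803/140653171900 in ≈ 8.211 in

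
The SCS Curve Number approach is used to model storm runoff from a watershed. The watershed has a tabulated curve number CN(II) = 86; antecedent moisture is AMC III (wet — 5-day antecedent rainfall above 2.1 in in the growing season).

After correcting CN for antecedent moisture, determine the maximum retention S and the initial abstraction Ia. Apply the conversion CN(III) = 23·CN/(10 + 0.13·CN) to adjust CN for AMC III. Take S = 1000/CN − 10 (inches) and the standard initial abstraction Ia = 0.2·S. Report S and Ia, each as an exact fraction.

S = 700/989 in ≈ 0.708 in; Ia = 140/989 in ≈ 0.142 in

Adjust CN=86 to AMC III: 23·86/(10 + 0.13·86) → 1978 ÷ (1059/50) = 98900/1059 ≈ 93.390
Retention S: 1000/CN − 10 with CN=93.390 → S = 700/989 ≈ 0.708 in
Initial abstraction Ia = S/5 = (700/989)/5 = 140/989 ≈ 0.142 in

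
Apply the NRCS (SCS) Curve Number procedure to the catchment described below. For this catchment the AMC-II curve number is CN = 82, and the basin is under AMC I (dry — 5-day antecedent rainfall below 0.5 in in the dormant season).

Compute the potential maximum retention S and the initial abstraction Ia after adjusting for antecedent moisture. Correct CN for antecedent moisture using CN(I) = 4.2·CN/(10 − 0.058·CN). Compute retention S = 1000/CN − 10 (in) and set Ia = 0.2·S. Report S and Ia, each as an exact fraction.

S = 1500/287 in ≈ 5.226 in; Ia = 300/287 in ≈ 1.045 in

Dry (AMC I): CN(I) = 4.2·82/(10 − 0.058·82) = (1722/5)/(1311/250) = 28700/437 ≈ 65.675
Retention S: 1000/CN − 10 with CN=65.675 → S = 1500/287 ≈ 5.226 in
Initial abstraction Ia = S/5 = (1500/287)/5 = 300/287 ≈ 1.045 in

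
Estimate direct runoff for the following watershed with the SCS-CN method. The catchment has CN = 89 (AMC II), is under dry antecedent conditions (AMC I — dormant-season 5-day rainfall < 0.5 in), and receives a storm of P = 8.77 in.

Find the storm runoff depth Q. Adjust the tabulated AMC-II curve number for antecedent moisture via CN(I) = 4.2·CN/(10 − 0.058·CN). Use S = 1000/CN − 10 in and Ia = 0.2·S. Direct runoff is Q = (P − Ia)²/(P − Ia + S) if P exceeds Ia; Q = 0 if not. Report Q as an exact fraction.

Q = 2338186566769/388586219700 in ≈ 6.017 in

Dry (AMC I): CN(I) = 4.2·89/(10 − 0.058·89) = (1869/5)/(2419/500) = 186900/2419 ≈ 77.263
S = 1000/(186900/2419) − 10 = 5500/1869 in ≈ 2.943 in
Ia = 0.2·(5500/1869) = 1100/1869 in ≈ 0.589 in
P − Ia = 8.770 − 0.589 = 1529113/186900 ≈ 8.181 in (> 0, runoff occurs)
Q = (1529113/186900)²/((1529113/186900) + 5500/1869) = (2338186566769/34931610000)/(2079113/186900) = 2338186566769/388586219700 in ≈ 6.017 in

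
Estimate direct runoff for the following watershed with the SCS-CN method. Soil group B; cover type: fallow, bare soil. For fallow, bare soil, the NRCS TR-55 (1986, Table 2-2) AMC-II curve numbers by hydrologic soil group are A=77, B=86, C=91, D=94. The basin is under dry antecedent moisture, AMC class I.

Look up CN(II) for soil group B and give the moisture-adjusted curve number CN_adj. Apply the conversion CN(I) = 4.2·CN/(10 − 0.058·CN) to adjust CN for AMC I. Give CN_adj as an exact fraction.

NRCS table: fallow, bare soil, soil group B → CN(II) = 86
CN(I) from CN(II)=86: (4.2·86)/(10 − 0.058·86) = 12900/179 ≈ 72.067

CN_adj = 12900/179 ≈ 72.067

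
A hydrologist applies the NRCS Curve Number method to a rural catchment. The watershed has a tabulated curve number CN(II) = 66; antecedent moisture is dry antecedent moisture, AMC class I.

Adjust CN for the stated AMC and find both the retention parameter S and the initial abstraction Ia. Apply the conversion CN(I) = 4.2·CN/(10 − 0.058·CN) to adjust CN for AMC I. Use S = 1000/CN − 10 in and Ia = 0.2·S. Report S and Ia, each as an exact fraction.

S = 8500/693 in ≈ 12.266 in; Ia = 1700/693 in ≈ 2.453 in

Adjust CN=66 to AMC I: 4.2·66/(10 − 0.058·66) → (1386/5) ÷ (1543/250) = 69300/1543 ≈ 44.913
Max retention: S = 1000/(69300/1543) − 10 = 8500/693 in (≈ 12.266 in)
Initial abstraction Ia = S/5 = (8500/693)/5 = 1700/693 ≈ 2.453 in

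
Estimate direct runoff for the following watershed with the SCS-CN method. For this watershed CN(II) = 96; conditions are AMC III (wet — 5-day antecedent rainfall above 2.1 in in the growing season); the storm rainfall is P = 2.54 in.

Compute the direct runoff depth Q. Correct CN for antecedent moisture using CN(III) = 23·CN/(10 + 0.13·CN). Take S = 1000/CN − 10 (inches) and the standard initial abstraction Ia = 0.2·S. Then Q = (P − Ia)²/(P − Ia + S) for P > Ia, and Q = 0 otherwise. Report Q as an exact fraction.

CN(III) from CN(II)=96: (23·96)/(10 + 0.13·96) = 27600/281 ≈ 98.221
S = 1000/(27600/281) − 10 = 25/138 in ≈ 0.181 in
Ia = 0.2S: 0.2·0.181 = 0.036 in (exactly 5/138)
Excess rainfall: 2.540 − 0.036 = 2.504 in; P > Ia so Q > 0
Runoff Q = (P−Ia)²/(P−Ia+S) = (2.504)²/(2.504+0.181) = 37307522/15978675 ≈ 2.335 in

Q = 37307522/15978675 in ≈ 2.335 in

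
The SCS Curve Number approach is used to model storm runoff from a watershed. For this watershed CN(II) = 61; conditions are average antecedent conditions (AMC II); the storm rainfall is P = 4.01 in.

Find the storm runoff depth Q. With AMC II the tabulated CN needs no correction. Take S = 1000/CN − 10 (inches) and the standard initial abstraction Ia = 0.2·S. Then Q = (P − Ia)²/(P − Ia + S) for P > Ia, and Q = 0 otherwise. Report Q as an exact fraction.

Q = 277588921/339532100 in ≈ 0.818 in

AMC II — tabulated CN = 61 applies directly.
Max retention: S = 1000/61 − 10 = 390/61 in (≈ 6.393 in)
Ia = 0.2·(390/61) = 78/61 in ≈ 1.279 in
Excess rainfall: 4.010 − 1.279 = 2.731 in; P > Ia so Q > 0
Q = (16661/6100)²/((16661/6100) + 390/61) = (277588921/37210000)/(55661/6100) = 277588921/339532100 in ≈ 0.818 in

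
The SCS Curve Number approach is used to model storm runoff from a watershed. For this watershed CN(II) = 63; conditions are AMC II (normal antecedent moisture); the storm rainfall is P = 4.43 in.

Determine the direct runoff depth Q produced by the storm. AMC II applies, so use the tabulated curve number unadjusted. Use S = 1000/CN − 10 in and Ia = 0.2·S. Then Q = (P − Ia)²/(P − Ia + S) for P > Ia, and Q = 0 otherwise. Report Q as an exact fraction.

Q = 420619081/362306700 in ≈ 1.161 in

CN(II) = 63; AMC II needs no correction.
S = 1000/63 − 10 = 370/63 in ≈ 5.873 in
Ia = 0.2·(370/63) = 74/63 in ≈ 1.175 in
Excess rainfall: 4.430 − 1.175 = 3.255 in; P > Ia so Q > 0
Q = (20509/6300)²/((20509/6300) + 370/63) = (420619081/39690000)/(57509/6300) = 420619081/362306700 in ≈ 1.161 in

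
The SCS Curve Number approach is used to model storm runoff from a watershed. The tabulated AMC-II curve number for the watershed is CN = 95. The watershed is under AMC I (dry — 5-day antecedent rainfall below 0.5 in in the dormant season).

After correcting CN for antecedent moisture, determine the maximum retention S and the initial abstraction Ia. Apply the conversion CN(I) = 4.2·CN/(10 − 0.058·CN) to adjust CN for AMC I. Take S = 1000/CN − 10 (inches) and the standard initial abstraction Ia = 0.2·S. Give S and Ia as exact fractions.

Dry (AMC I): CN(I) = 4.2·95/(10 − 0.058·95) = 399/(449/100) = 39900/449 ≈ 88.864
Retention S: 1000/CN − 10 with CN=88.864 → S = 500/399 ≈ 1.253 in
Ia = 0.2S: 0.2·1.253 = 0.251 in (exactly 100/399)

S = 500/399 in ≈ 1.253 in; Ia = 100/399 in ≈ 0.251 in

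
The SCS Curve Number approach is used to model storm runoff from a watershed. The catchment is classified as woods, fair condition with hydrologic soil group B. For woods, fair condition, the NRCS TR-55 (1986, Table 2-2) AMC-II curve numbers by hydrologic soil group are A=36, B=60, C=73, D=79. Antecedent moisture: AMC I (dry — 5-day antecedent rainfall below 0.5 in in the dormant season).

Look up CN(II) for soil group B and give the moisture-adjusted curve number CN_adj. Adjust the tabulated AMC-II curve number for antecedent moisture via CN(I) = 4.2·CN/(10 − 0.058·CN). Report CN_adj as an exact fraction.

NRCS table: woods, fair condition, soil group B → CN(II) = 60
Adjust CN=60 to AMC I: 4.2·60/(10 − 0.058·60) → 252 ÷ (163/25) = 6300/163 ≈ 38.650

CN_adj = 6300/163 ≈ 38.650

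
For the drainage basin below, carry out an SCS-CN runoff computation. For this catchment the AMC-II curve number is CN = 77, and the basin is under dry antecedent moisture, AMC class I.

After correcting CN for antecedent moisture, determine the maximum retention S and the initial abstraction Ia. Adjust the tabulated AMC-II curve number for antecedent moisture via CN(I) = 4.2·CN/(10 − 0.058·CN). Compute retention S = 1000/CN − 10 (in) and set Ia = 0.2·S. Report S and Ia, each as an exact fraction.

S = 11500/1617 in ≈ 7.112 in; Ia = 2300/1617 in ≈ 1.422 in

Adjust CN=77 to AMC I: 4.2·77/(10 − 0.058·77) → (1617/5) ÷ (2767/500) = 161700/2767 ≈ 58.439
Max retention: S = 1000/(161700/2767) − 10 = 11500/1617 in (≈ 7.112 in)
Initial abstraction Ia = S/5 = (11500/1617)/5 = 2300/1617 ≈ 1.422 in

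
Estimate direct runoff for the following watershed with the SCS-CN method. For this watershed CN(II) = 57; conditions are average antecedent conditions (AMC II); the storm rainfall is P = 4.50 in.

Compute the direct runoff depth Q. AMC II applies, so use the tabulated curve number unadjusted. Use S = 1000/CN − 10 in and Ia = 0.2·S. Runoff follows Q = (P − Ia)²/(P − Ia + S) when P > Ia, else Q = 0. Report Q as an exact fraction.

AMC II — tabulated CN = 57 applies directly.
Retention S: 1000/CN − 10 with CN=57.000 → S = 430/57 ≈ 7.544 in
Ia = 0.2S: 0.2·7.544 = 1.509 in (exactly 86/57)
Since P=4.500 > Ia=1.509: effective rainfall P−Ia = 341/114 in
Q: (341/114)² ÷ (1201/114) = 116281/136914 in (≈ 0.849 in)

Q = 116281/136914 in ≈ 0.849 in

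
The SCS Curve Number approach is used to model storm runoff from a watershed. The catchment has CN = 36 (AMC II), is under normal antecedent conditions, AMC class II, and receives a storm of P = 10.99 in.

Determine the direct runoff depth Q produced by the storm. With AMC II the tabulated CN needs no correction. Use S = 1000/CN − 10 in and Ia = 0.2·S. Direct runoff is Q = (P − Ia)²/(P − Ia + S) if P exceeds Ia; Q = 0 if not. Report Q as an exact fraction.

Q = 44769481/20421900 in ≈ 2.192 in

AMC II — tabulated CN = 36 applies directly.
Max retention: S = 1000/36 − 10 = 160/9 in (≈ 17.778 in)
Ia = 0.2·(160/9) = 32/9 in ≈ 3.556 in
Since P=10.990 > Ia=3.556: effective rainfall P−Ia = 6691/900 in
Q: (6691/900)² ÷ (22691/900) = 44769481/20421900 in (≈ 2.192 in)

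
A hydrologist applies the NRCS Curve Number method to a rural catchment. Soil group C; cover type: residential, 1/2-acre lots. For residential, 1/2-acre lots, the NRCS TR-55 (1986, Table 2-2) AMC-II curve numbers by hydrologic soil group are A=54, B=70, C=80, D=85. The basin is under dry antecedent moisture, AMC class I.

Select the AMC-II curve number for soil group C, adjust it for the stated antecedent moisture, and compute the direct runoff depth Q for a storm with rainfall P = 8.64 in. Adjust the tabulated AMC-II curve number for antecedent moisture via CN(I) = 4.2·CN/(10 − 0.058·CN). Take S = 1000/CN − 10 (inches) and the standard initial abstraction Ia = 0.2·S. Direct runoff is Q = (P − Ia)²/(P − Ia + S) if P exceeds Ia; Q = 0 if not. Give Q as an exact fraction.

Q = 15295921/3693900 in ≈ 4.141 in

NRCS table: residential, 1/2-acre lots, soil group C → CN(II) = 80
Adjust CN=80 to AMC I: 4.2·80/(10 − 0.058·80) → 336 ÷ (134/25) = 4200/67 ≈ 62.687
Retention S: 1000/CN − 10 with CN=62.687 → S = 125/21 ≈ 5.952 in
Ia = 0.2S: 0.2·5.952 = 1.190 in (exactly 25/21)
Since P=8.640 > Ia=1.190: effective rainfall P−Ia = 3911/525 in
Q: (3911/525)² ÷ (7036/525) = 15295921/3693900 in (≈ 4.141 in)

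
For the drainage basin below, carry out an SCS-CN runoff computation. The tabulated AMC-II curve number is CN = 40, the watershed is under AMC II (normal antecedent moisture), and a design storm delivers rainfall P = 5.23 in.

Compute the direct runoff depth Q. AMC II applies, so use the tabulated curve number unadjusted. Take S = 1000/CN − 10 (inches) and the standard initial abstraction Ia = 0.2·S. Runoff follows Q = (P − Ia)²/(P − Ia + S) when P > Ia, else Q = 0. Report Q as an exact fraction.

Average conditions: CN = 40 (no AMC adjustment).
Max retention: S = 1000/40 − 10 = 15 in (≈ 15.000 in)
Ia = 0.2·15 = 3 in ≈ 3.000 in
Since P=5.230 > Ia=3.000: effective rainfall P−Ia = 223/100 in
Q = (223/100)²/((223/100) + 15) = (49729/10000)/(1723/100) = 49729/172300 in ≈ 0.289 in

Q = 49729/172300 in ≈ 0.289 in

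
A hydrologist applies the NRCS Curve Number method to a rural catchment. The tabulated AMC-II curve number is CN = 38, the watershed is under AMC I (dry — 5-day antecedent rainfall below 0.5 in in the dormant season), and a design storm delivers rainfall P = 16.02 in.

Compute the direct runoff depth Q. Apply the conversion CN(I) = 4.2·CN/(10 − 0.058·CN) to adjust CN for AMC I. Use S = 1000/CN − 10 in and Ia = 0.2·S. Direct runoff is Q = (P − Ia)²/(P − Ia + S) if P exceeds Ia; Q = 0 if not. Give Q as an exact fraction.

Dry (AMC I): CN(I) = 4.2·38/(10 − 0.058·38) = (798/5)/(1949/250) = 39900/1949 ≈ 20.472
Max retention: S = 1000/(39900/1949) − 10 = 15500/399 in (≈ 38.847 in)
Ia = 0.2·(15500/399) = 3100/399 in ≈ 7.769 in
Since P=16.020 > Ia=7.769: effective rainfall P−Ia = 164599/19950 in
Q: (164599/19950)² ÷ (939599/19950) = 27092830801/18745000050 in (≈ 1.445 in)

Q = 27092830801/18745000050 in ≈ 1.445 in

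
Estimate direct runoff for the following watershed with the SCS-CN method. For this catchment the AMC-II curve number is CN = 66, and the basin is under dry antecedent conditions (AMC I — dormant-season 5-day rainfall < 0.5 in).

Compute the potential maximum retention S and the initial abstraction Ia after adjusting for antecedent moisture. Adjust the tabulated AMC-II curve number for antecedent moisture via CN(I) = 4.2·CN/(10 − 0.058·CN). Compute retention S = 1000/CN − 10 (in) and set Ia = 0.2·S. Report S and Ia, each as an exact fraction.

S = 8500/693 in ≈ 12.266 in; Ia = 1700/693 in ≈ 2.453 in

Adjust CN=66 to AMC I: 4.2·66/(10 − 0.058·66) → (1386/5) ÷ (1543/250) = 69300/1543 ≈ 44.913
Retention S: 1000/CN − 10 with CN=44.913 → S = 8500/693 ≈ 12.266 in
Ia = 0.2S: 0.2·12.266 = 2.453 in (exactly 1700/693)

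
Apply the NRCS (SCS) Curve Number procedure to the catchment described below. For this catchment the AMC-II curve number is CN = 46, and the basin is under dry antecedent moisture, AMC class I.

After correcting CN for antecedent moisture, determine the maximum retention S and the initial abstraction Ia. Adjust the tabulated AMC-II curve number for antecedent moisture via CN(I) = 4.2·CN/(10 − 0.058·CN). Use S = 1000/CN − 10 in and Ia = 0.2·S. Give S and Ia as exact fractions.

S = 4500/161 in ≈ 27.950 in; Ia = 900/161 in ≈ 5.590 in

Adjust CN=46 to AMC I: 4.2·46/(10 − 0.058·46) → (966/5) ÷ (1833/250) = 16100/611 ≈ 26.350
Retention S: 1000/CN − 10 with CN=26.350 → S = 4500/161 ≈ 27.950 in
Initial abstraction Ia = S/5 = (4500/161)/5 = 900/161 ≈ 5.590 in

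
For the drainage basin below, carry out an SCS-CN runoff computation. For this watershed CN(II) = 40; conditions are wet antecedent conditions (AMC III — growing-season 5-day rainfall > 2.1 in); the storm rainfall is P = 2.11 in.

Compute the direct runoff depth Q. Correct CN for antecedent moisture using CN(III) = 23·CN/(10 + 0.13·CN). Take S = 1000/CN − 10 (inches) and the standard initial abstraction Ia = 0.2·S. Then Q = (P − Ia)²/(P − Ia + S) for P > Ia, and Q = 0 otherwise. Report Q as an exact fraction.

Q = 3433609/38761900 in ≈ 0.089 in

CN(III) from CN(II)=40: (23·40)/(10 + 0.13·40) = 1150/19 ≈ 60.526
Retention S: 1000/CN − 10 with CN=60.526 → S = 150/23 ≈ 6.522 in
Ia = 0.2·(150/23) = 30/23 in ≈ 1.304 in
P − Ia = 2.110 − 1.304 = 1853/2300 ≈ 0.806 in (> 0, runoff occurs)
Q = (1853/2300)²/((1853/2300) + 150/23) = (3433609/5290000)/(16853/2300) = 3433609/38761900 in ≈ 0.089 in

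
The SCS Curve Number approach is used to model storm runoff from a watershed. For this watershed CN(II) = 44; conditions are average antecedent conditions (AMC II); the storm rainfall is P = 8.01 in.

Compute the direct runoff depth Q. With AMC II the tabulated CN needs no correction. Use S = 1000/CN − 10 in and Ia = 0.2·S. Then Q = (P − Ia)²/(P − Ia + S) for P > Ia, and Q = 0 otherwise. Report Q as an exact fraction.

Q = 36132121/22012100 in ≈ 1.641 in

AMC II — tabulated CN = 44 applies directly.
S = 1000/44 − 10 = 140/11 in ≈ 12.727 in
Ia = 0.2S: 0.2·12.727 = 2.545 in (exactly 28/11)
Since P=8.010 > Ia=2.545: effective rainfall P−Ia = 6011/1100 in
Q = (6011/1100)²/((6011/1100) + 140/11) = (36132121/1210000)/(20011/1100) = 36132121/22012100 in ≈ 1.641 in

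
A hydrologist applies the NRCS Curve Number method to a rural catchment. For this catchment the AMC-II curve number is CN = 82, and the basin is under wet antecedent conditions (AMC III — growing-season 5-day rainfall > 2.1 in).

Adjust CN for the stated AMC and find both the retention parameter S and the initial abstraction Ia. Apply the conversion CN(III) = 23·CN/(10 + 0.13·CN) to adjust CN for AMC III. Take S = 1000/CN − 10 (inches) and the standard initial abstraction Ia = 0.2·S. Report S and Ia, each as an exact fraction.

S = 900/943 in ≈ 0.954 in; Ia = 180/943 in ≈ 0.191 in

CN(III) from CN(II)=82: (23·82)/(10 + 0.13·82) = 94300/1033 ≈ 91.288
Retention S: 1000/CN − 10 with CN=91.288 → S = 900/943 ≈ 0.954 in
Initial abstraction Ia = S/5 = (900/943)/5 = 180/943 ≈ 0.191 in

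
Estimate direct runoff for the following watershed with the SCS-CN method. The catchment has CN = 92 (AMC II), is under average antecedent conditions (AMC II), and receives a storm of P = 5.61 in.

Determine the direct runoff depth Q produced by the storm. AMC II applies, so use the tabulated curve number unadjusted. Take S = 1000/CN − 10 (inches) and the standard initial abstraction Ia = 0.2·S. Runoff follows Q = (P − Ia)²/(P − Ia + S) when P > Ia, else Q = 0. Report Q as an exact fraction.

Q = 156325009/33356900 in ≈ 4.686 in

CN(II) = 92; AMC II needs no correction.
Retention S: 1000/CN − 10 with CN=92.000 → S = 20/23 ≈ 0.870 in
Ia = 0.2·(20/23) = 4/23 in ≈ 0.174 in
Excess rainfall: 5.610 − 0.174 = 5.436 in; P > Ia so Q > 0
Q: (12503/2300)² ÷ (14503/2300) = 156325009/33356900 in (≈ 4.686 in)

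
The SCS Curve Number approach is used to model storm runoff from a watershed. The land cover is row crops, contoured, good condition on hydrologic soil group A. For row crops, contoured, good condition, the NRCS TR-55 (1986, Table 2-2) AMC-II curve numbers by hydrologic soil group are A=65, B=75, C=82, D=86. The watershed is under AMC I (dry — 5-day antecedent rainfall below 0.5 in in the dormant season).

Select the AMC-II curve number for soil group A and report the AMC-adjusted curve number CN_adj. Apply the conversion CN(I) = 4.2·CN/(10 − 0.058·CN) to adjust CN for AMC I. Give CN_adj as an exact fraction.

CN_adj = 3900/89 ≈ 43.820

NRCS table: row crops, contoured, good condition, soil group A → CN(II) = 65
Dry (AMC I): CN(I) = 4.2·65/(10 − 0.058·65) = 273/(623/100) = 3900/89 ≈ 43.820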